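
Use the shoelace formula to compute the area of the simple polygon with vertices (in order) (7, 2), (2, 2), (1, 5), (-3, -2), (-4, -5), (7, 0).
Area = 87/2

Shoelace formula: Area = (1/2) |Σ_i (x_i · y_{i+1} − x_{i+1} · y_i)| (indices mod n). Compute each cross term:
  (7)(2) − (2)(2) = 10
  (2)(5) − (1)(2) = 8
  (1)(-2) − (-3)(5) = 13
  (-3)(-5) − (-4)(-2) = 7
  (-4)(0) − (7)(-5) = 35
  (7)(2) − (7)(0) = 14
Sum = 87, so (signed) Area = 87/2 = 87/2, |Area| = 87/2.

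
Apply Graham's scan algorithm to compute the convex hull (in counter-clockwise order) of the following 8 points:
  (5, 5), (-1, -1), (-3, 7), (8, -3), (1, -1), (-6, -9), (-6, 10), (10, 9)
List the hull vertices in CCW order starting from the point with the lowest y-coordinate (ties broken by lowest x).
Hull (CCW) = [(-6, -9), (8, -3), (10, 9), (-6, 10)]

Graham scan procedure:
  1. Find the pivot p₀ = point with lowest y (tie → lowest x): (-6, -9).
  2. Sort the remaining points by polar angle around p₀.
  3. Walk through sorted points, maintaining a stack; pop the top while the last three entries make a non-left turn (cross product ≤ 0).
  4. Final stack is the convex hull in CCW order: (-6, -9), (8, -3), (10, 9), (-6, 10).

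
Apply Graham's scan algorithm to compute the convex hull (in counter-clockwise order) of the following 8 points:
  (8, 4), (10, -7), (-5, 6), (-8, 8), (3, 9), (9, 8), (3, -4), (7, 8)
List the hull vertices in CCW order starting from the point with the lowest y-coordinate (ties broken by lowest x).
Hull (CCW) = [(10, -7), (9, 8), (3, 9), (-8, 8), (3, -4)]

Graham scan procedure:
  1. Find the pivot p₀ = point with lowest y (tie → lowest x): (10, -7).
  2. Sort the remaining points by polar angle around p₀.
  3. Walk through sorted points, maintaining a stack; pop the top while the last three entries make a non-left turn (cross product ≤ 0).
  4. Final stack is the convex hull in CCW order: (10, -7), (9, 8), (3, 9), (-8, 8), (3, -4).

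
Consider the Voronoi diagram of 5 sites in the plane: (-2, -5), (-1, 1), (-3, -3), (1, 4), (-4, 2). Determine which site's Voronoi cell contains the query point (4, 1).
Nearest site = (1, 4)

The Voronoi cell of site s contains exactly those query points closer to s than to any other site. Compute squared distances from q = (4, 1) to each site:
  (1 − 4)² + (4 − 1)² = 18
  (-1 − 4)² + (1 − 1)² = 25
  (-4 − 4)² + (2 − 1)² = 65
  (-3 − 4)² + (-3 − 1)² = 65
  (-2 − 4)² + (-5 − 1)² = 72
Minimum is attained by (1, 4), so q lies in its Voronoi cell.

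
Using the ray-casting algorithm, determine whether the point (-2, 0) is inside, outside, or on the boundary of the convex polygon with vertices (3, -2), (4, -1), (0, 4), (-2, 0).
The point (-2, 0) lies on the polygon boundary

Boundary check: the query satisfies the collinearity and bounding-box conditions for some polygon edge, so it lies exactly on the boundary.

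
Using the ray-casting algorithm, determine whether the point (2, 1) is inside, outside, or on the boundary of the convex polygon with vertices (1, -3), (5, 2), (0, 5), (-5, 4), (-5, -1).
The point (2, 1) lies strictly inside the polygon

Cast a horizontal ray to the right from the query point and count how many polygon edges it crosses (each edge strictly once or zero times, handled with the usual half-open convention). 
Parity of crossings → odd ⇒ inside.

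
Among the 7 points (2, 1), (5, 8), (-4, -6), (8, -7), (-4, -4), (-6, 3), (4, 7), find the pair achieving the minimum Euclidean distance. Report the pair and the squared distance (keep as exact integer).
Pair = ((5, 8), (4, 7)); squared distance = 2

Compute all C(7, 2) = 21 pairwise squared distances (x_i − x_j)² + (y_i − y_j)². The minimum is 2, attained by the pair ((5, 8), (4, 7)).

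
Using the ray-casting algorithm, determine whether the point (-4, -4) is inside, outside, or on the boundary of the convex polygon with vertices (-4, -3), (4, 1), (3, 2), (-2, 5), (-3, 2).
The point (-4, -4) lies strictly outside the polygon

Cast a horizontal ray to the right from the query point and count how many polygon edges it crosses (each edge strictly once or zero times, handled with the usual half-open convention). 
Parity of crossings → even ⇒ outside.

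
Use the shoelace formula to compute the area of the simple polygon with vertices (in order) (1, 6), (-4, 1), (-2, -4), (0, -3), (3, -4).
Area = 40

Shoelace formula: Area = (1/2) |Σ_i (x_i · y_{i+1} − x_{i+1} · y_i)| (indices mod n). Compute each cross term:
  (1)(1) − (-4)(6) = 25
  (-4)(-4) − (-2)(1) = 18
  (-2)(-3) − (0)(-4) = 6
  (0)(-4) − (3)(-3) = 9
  (3)(6) − (1)(-4) = 22
Sum = 80, so (signed) Area = 80/2 = 40, |Area| = 40.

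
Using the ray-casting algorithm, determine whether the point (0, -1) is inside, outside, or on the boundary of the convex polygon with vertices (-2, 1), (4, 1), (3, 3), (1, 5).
The point (0, -1) lies strictly outside the polygon

Cast a horizontal ray to the right from the query point and count how many polygon edges it crosses (each edge strictly once or zero times, handled with the usual half-open convention). 
Parity of crossings → even ⇒ outside.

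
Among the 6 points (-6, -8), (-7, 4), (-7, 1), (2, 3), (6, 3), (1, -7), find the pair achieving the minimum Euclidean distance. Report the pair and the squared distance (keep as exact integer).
Pair = ((-7, 4), (-7, 1)); squared distance = 9

Compute all C(6, 2) = 15 pairwise squared distances (x_i − x_j)² + (y_i − y_j)². The minimum is 9, attained by the pair ((-7, 4), (-7, 1)).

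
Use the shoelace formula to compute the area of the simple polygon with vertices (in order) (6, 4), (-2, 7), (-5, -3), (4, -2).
Area = 141/2

Shoelace formula: Area = (1/2) |Σ_i (x_i · y_{i+1} − x_{i+1} · y_i)| (indices mod n). Compute each cross term:
  (6)(7) − (-2)(4) = 50
  (-2)(-3) − (-5)(7) = 41
  (-5)(-2) − (4)(-3) = 22
  (4)(4) − (6)(-2) = 28
Sum = 141, so (signed) Area = 141/2 = 141/2, |Area| = 141/2.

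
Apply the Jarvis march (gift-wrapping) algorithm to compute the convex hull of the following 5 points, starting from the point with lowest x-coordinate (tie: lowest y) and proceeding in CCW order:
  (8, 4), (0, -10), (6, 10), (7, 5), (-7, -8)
Hull (CCW) = [(-7, -8), (0, -10), (8, 4), (6, 10)]

Jarvis march: at each step, from the current hull vertex p, select the next vertex q as the point such that every other point lies strictly to the left of (or on) the directed line p → q. (Equivalently: for every other point r, the cross product (q − p) × (r − p) ≥ 0.)
Starting point (lowest x, tie lowest y): (-7, -8). Wrap until returning to start. Resulting hull: (-7, -8), (0, -10), (8, 4), (6, 10).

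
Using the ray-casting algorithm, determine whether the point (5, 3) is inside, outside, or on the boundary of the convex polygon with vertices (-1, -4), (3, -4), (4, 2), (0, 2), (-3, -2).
The point (5, 3) lies strictly outside the polygon

Cast a horizontal ray to the right from the query point and count how many polygon edges it crosses (each edge strictly once or zero times, handled with the usual half-open convention). 
Parity of crossings → even ⇒ outside.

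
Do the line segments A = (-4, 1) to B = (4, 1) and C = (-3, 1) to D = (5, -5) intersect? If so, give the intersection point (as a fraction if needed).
Yes; intersection at (-3, 1) (t = 1/8 on AB, s = 0 on CD)

Parametrize AB as A + t(B − A) = (-4 + 8 t, 1 + 0 t) and CD as C + s(D − C) = (-3 + 8 s, 1 + -6 s). Solve the linear system for (t, s). Determinant = 48 ≠ 0, so a unique intersection of the containing lines exists. Solution: t = 1/8, s = 0 — both in [0, 1], so the segments cross. Intersection point: (-3, 1).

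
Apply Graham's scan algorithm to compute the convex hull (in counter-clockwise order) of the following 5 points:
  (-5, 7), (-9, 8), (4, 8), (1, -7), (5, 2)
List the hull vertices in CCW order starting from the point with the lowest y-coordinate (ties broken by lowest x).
Hull (CCW) = [(1, -7), (5, 2), (4, 8), (-9, 8)]

Graham scan procedure:
  1. Find the pivot p₀ = point with lowest y (tie → lowest x): (1, -7).
  2. Sort the remaining points by polar angle around p₀.
  3. Walk through sorted points, maintaining a stack; pop the top while the last three entries make a non-left turn (cross product ≤ 0).
  4. Final stack is the convex hull in CCW order: (1, -7), (5, 2), (4, 8), (-9, 8).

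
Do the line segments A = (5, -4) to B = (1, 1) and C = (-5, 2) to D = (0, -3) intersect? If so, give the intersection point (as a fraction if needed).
No (intersection of containing lines falls outside at least one segment)

Parametrize and solve: t = -4, s = 26/5. At least one of these is outside [0, 1], so the segments do not intersect.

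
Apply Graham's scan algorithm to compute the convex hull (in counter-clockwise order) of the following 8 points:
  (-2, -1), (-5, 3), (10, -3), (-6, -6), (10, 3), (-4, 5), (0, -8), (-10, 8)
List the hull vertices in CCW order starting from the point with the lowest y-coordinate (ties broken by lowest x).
Hull (CCW) = [(0, -8), (10, -3), (10, 3), (-10, 8), (-6, -6)]

Graham scan procedure:
  1. Find the pivot p₀ = point with lowest y (tie → lowest x): (0, -8).
  2. Sort the remaining points by polar angle around p₀.
  3. Walk through sorted points, maintaining a stack; pop the top while the last three entries make a non-left turn (cross product ≤ 0).
  4. Final stack is the convex hull in CCW order: (0, -8), (10, -3), (10, 3), (-10, 8), (-6, -6).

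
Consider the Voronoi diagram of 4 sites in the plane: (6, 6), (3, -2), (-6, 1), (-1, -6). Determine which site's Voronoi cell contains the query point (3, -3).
Nearest site = (3, -2)

The Voronoi cell of site s contains exactly those query points closer to s than to any other site. Compute squared distances from q = (3, -3) to each site:
  (3 − 3)² + (-2 − -3)² = 1
  (-1 − 3)² + (-6 − -3)² = 25
  (6 − 3)² + (6 − -3)² = 90
  (-6 − 3)² + (1 − -3)² = 97
Minimum is attained by (3, -2), so q lies in its Voronoi cell.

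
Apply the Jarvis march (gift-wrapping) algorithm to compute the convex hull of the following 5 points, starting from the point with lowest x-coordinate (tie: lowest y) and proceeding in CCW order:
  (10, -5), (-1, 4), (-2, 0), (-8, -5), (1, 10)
Hull (CCW) = [(-8, -5), (10, -5), (1, 10)]

Jarvis march: at each step, from the current hull vertex p, select the next vertex q as the point such that every other point lies strictly to the left of (or on) the directed line p → q. (Equivalently: for every other point r, the cross product (q − p) × (r − p) ≥ 0.)
Starting point (lowest x, tie lowest y): (-8, -5). Wrap until returning to start. Resulting hull: (-8, -5), (10, -5), (1, 10).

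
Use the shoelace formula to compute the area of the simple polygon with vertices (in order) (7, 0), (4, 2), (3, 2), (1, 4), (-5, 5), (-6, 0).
Area = 81/2

Shoelace formula: Area = (1/2) |Σ_i (x_i · y_{i+1} − x_{i+1} · y_i)| (indices mod n). Compute each cross term:
  (7)(2) − (4)(0) = 14
  (4)(2) − (3)(2) = 2
  (3)(4) − (1)(2) = 10
  (1)(5) − (-5)(4) = 25
  (-5)(0) − (-6)(5) = 30
  (-6)(0) − (7)(0) = 0
Sum = 81, so (signed) Area = 81/2 = 81/2, |Area| = 81/2.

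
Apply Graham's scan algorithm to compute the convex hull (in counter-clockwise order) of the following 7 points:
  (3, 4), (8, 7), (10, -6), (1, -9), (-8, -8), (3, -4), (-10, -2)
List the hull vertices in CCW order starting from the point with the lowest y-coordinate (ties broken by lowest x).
Hull (CCW) = [(1, -9), (10, -6), (8, 7), (-10, -2), (-8, -8)]

Graham scan procedure:
  1. Find the pivot p₀ = point with lowest y (tie → lowest x): (1, -9).
  2. Sort the remaining points by polar angle around p₀.
  3. Walk through sorted points, maintaining a stack; pop the top while the last three entries make a non-left turn (cross product ≤ 0).
  4. Final stack is the convex hull in CCW order: (1, -9), (10, -6), (8, 7), (-10, -2), (-8, -8).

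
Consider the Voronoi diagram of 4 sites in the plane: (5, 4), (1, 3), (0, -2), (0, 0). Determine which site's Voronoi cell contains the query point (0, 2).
Nearest site = (1, 3)

The Voronoi cell of site s contains exactly those query points closer to s than to any other site. Compute squared distances from q = (0, 2) to each site:
  (1 − 0)² + (3 − 2)² = 2
  (0 − 0)² + (0 − 2)² = 4
  (0 − 0)² + (-2 − 2)² = 16
  (5 − 0)² + (4 − 2)² = 29
Minimum is attained by (1, 3), so q lies in its Voronoi cell.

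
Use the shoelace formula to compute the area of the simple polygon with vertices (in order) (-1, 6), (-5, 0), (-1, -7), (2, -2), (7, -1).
Area = 67

Shoelace formula: Area = (1/2) |Σ_i (x_i · y_{i+1} − x_{i+1} · y_i)| (indices mod n). Compute each cross term:
  (-1)(0) − (-5)(6) = 30
  (-5)(-7) − (-1)(0) = 35
  (-1)(-2) − (2)(-7) = 16
  (2)(-1) − (7)(-2) = 12
  (7)(6) − (-1)(-1) = 41
Sum = 134, so (signed) Area = 134/2 = 67, |Area| = 67.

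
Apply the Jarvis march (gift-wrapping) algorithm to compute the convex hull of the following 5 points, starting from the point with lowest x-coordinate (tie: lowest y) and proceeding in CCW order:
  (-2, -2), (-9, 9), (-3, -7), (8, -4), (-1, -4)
Hull (CCW) = [(-9, 9), (-3, -7), (8, -4)]

Jarvis march: at each step, from the current hull vertex p, select the next vertex q as the point such that every other point lies strictly to the left of (or on) the directed line p → q. (Equivalently: for every other point r, the cross product (q − p) × (r − p) ≥ 0.)
Starting point (lowest x, tie lowest y): (-9, 9). Wrap until returning to start. Resulting hull: (-9, 9), (-3, -7), (8, -4).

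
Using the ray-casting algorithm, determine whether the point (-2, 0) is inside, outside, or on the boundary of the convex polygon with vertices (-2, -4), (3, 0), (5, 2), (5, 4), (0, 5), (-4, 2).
The point (-2, 0) lies strictly inside the polygon

Cast a horizontal ray to the right from the query point and count how many polygon edges it crosses (each edge strictly once or zero times, handled with the usual half-open convention). 
Parity of crossings → odd ⇒ inside.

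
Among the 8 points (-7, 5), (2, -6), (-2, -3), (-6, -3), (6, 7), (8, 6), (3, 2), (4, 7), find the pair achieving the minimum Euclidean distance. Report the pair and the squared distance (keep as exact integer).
Pair = ((6, 7), (4, 7)); squared distance = 4

Compute all C(8, 2) = 28 pairwise squared distances (x_i − x_j)² + (y_i − y_j)². The minimum is 4, attained by the pair ((6, 7), (4, 7)).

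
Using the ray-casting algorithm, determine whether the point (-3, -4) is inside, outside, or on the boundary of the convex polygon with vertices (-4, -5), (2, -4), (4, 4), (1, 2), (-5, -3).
The point (-3, -4) lies strictly inside the polygon

Cast a horizontal ray to the right from the query point and count how many polygon edges it crosses (each edge strictly once or zero times, handled with the usual half-open convention). 
Parity of crossings → odd ⇒ inside.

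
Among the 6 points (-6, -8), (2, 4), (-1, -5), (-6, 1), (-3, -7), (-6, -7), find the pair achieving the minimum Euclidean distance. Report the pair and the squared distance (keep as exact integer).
Pair = ((-6, -8), (-6, -7)); squared distance = 1

Compute all C(6, 2) = 15 pairwise squared distances (x_i − x_j)² + (y_i − y_j)². The minimum is 1, attained by the pair ((-6, -8), (-6, -7)).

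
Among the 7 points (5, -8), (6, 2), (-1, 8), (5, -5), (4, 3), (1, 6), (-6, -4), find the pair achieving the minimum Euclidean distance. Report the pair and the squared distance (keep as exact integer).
Pair = ((6, 2), (4, 3)); squared distance = 5

Compute all C(7, 2) = 21 pairwise squared distances (x_i − x_j)² + (y_i − y_j)². The minimum is 5, attained by the pair ((6, 2), (4, 3)).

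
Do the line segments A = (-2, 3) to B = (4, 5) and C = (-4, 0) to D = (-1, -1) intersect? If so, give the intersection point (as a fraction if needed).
No (intersection of containing lines falls outside at least one segment)

Parametrize and solve: t = -11/12, s = -7/6. At least one of these is outside [0, 1], so the segments do not intersect.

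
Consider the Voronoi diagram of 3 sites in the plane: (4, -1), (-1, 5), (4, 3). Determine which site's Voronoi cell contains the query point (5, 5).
Nearest site = (4, 3)

The Voronoi cell of site s contains exactly those query points closer to s than to any other site. Compute squared distances from q = (5, 5) to each site:
  (4 − 5)² + (3 − 5)² = 5
  (-1 − 5)² + (5 − 5)² = 36
  (4 − 5)² + (-1 − 5)² = 37
Minimum is attained by (4, 3), so q lies in its Voronoi cell.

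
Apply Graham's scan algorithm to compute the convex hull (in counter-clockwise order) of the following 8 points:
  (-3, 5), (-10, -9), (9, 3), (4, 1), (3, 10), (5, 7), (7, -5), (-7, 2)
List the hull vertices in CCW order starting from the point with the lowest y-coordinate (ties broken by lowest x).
Hull (CCW) = [(-10, -9), (7, -5), (9, 3), (3, 10), (-7, 2)]

Graham scan procedure:
  1. Find the pivot p₀ = point with lowest y (tie → lowest x): (-10, -9).
  2. Sort the remaining points by polar angle around p₀.
  3. Walk through sorted points, maintaining a stack; pop the top while the last three entries make a non-left turn (cross product ≤ 0).
  4. Final stack is the convex hull in CCW order: (-10, -9), (7, -5), (9, 3), (3, 10), (-7, 2).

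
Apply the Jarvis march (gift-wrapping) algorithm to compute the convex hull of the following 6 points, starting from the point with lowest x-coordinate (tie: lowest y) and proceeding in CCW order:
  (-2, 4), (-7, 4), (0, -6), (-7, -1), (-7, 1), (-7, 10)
Hull (CCW) = [(-7, -1), (0, -6), (-2, 4), (-7, 10)]

Jarvis march: at each step, from the current hull vertex p, select the next vertex q as the point such that every other point lies strictly to the left of (or on) the directed line p → q. (Equivalently: for every other point r, the cross product (q − p) × (r − p) ≥ 0.)
Starting point (lowest x, tie lowest y): (-7, -1). Wrap until returning to start. Resulting hull: (-7, -1), (0, -6), (-2, 4), (-7, 10).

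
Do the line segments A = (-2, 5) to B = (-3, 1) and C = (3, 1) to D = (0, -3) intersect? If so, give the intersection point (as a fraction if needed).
No (intersection of containing lines falls outside at least one segment)

Parametrize and solve: t = 4, s = 3. At least one of these is outside [0, 1], so the segments do not intersect.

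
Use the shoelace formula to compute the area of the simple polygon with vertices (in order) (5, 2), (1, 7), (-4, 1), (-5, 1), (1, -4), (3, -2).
Area = 54

Shoelace formula: Area = (1/2) |Σ_i (x_i · y_{i+1} − x_{i+1} · y_i)| (indices mod n). Compute each cross term:
  (5)(7) − (1)(2) = 33
  (1)(1) − (-4)(7) = 29
  (-4)(1) − (-5)(1) = 1
  (-5)(-4) − (1)(1) = 19
  (1)(-2) − (3)(-4) = 10
  (3)(2) − (5)(-2) = 16
Sum = 108, so (signed) Area = 108/2 = 54, |Area| = 54.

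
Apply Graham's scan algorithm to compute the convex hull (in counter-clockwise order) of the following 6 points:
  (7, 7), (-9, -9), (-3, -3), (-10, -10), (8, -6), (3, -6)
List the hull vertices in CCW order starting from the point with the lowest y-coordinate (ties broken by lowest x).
Hull (CCW) = [(-10, -10), (8, -6), (7, 7)]

Graham scan procedure:
  1. Find the pivot p₀ = point with lowest y (tie → lowest x): (-10, -10).
  2. Sort the remaining points by polar angle around p₀.
  3. Walk through sorted points, maintaining a stack; pop the top while the last three entries make a non-left turn (cross product ≤ 0).
  4. Final stack is the convex hull in CCW order: (-10, -10), (8, -6), (7, 7).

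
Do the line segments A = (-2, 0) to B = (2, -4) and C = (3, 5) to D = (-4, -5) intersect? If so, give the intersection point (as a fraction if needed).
Yes; intersection at (-19/17, -15/17) (t = 15/68 on AB, s = 10/17 on CD)

Parametrize AB as A + t(B − A) = (-2 + 4 t, 0 + -4 t) and CD as C + s(D − C) = (3 + -7 s, 5 + -10 s). Solve the linear system for (t, s). Determinant = 68 ≠ 0, so a unique intersection of the containing lines exists. Solution: t = 15/68, s = 10/17 — both in [0, 1], so the segments cross. Intersection point: (-19/17, -15/17).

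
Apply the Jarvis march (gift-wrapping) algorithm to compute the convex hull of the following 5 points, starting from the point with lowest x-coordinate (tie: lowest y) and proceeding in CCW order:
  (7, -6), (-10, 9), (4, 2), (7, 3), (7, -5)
Hull (CCW) = [(-10, 9), (7, -6), (7, 3)]

Jarvis march: at each step, from the current hull vertex p, select the next vertex q as the point such that every other point lies strictly to the left of (or on) the directed line p → q. (Equivalently: for every other point r, the cross product (q − p) × (r − p) ≥ 0.)
Starting point (lowest x, tie lowest y): (-10, 9). Wrap until returning to start. Resulting hull: (-10, 9), (7, -6), (7, 3).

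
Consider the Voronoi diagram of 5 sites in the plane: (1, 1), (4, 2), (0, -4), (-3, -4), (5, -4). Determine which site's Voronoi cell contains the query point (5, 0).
Nearest site = (4, 2)

The Voronoi cell of site s contains exactly those query points closer to s than to any other site. Compute squared distances from q = (5, 0) to each site:
  (4 − 5)² + (2 − 0)² = 5
  (5 − 5)² + (-4 − 0)² = 16
  (1 − 5)² + (1 − 0)² = 17
  (0 − 5)² + (-4 − 0)² = 41
  (-3 − 5)² + (-4 − 0)² = 80
Minimum is attained by (4, 2), so q lies in its Voronoi cell.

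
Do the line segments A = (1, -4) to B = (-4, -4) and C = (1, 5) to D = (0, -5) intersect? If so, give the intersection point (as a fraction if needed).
Yes; intersection at (1/10, -4) (t = 9/50 on AB, s = 9/10 on CD)

Parametrize AB as A + t(B − A) = (1 + -5 t, -4 + 0 t) and CD as C + s(D − C) = (1 + -1 s, 5 + -10 s). Solve the linear system for (t, s). Determinant = -50 ≠ 0, so a unique intersection of the containing lines exists. Solution: t = 9/50, s = 9/10 — both in [0, 1], so the segments cross. Intersection point: (1/10, -4).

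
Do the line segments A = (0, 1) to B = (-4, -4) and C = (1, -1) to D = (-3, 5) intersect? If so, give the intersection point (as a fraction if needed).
Yes; intersection at (-2/11, 17/22) (t = 1/22 on AB, s = 13/44 on CD)

Parametrize AB as A + t(B − A) = (0 + -4 t, 1 + -5 t) and CD as C + s(D − C) = (1 + -4 s, -1 + 6 s). Solve the linear system for (t, s). Determinant = 44 ≠ 0, so a unique intersection of the containing lines exists. Solution: t = 1/22, s = 13/44 — both in [0, 1], so the segments cross. Intersection point: (-2/11, 17/22).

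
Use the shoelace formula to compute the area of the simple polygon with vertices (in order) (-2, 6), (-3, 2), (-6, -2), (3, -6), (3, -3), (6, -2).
Area = 127/2

Shoelace formula: Area = (1/2) |Σ_i (x_i · y_{i+1} − x_{i+1} · y_i)| (indices mod n). Compute each cross term:
  (-2)(2) − (-3)(6) = 14
  (-3)(-2) − (-6)(2) = 18
  (-6)(-6) − (3)(-2) = 42
  (3)(-3) − (3)(-6) = 9
  (3)(-2) − (6)(-3) = 12
  (6)(6) − (-2)(-2) = 32
Sum = 127, so (signed) Area = 127/2 = 127/2, |Area| = 127/2.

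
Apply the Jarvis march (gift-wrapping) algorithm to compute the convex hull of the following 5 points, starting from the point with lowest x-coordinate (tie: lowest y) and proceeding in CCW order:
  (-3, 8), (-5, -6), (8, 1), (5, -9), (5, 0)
Hull (CCW) = [(-5, -6), (5, -9), (8, 1), (-3, 8)]

Jarvis march: at each step, from the current hull vertex p, select the next vertex q as the point such that every other point lies strictly to the left of (or on) the directed line p → q. (Equivalently: for every other point r, the cross product (q − p) × (r − p) ≥ 0.)
Starting point (lowest x, tie lowest y): (-5, -6). Wrap until returning to start. Resulting hull: (-5, -6), (5, -9), (8, 1), (-3, 8).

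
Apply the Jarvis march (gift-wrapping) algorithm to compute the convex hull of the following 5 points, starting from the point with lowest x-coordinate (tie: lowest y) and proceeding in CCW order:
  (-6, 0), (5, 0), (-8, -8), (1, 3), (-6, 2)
Hull (CCW) = [(-8, -8), (5, 0), (1, 3), (-6, 2)]

Jarvis march: at each step, from the current hull vertex p, select the next vertex q as the point such that every other point lies strictly to the left of (or on) the directed line p → q. (Equivalently: for every other point r, the cross product (q − p) × (r − p) ≥ 0.)
Starting point (lowest x, tie lowest y): (-8, -8). Wrap until returning to start. Resulting hull: (-8, -8), (5, 0), (1, 3), (-6, 2).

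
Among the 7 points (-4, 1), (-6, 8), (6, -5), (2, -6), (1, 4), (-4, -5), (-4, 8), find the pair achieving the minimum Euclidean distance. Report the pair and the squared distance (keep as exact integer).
Pair = ((-6, 8), (-4, 8)); squared distance = 4

Compute all C(7, 2) = 21 pairwise squared distances (x_i − x_j)² + (y_i − y_j)². The minimum is 4, attained by the pair ((-6, 8), (-4, 8)).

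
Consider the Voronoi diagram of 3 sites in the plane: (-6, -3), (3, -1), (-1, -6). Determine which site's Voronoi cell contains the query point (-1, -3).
Nearest site = (-1, -6)

The Voronoi cell of site s contains exactly those query points closer to s than to any other site. Compute squared distances from q = (-1, -3) to each site:
  (-1 − -1)² + (-6 − -3)² = 9
  (3 − -1)² + (-1 − -3)² = 20
  (-6 − -1)² + (-3 − -3)² = 25
Minimum is attained by (-1, -6), so q lies in its Voronoi cell.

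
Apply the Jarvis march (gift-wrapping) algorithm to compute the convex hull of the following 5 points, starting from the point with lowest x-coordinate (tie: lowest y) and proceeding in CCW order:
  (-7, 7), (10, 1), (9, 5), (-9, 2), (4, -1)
Hull (CCW) = [(-9, 2), (4, -1), (10, 1), (9, 5), (-7, 7)]

Jarvis march: at each step, from the current hull vertex p, select the next vertex q as the point such that every other point lies strictly to the left of (or on) the directed line p → q. (Equivalently: for every other point r, the cross product (q − p) × (r − p) ≥ 0.)
Starting point (lowest x, tie lowest y): (-9, 2). Wrap until returning to start. Resulting hull: (-9, 2), (4, -1), (10, 1), (9, 5), (-7, 7).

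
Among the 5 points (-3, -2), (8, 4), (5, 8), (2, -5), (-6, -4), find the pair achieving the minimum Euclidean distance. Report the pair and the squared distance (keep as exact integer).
Pair = ((-3, -2), (-6, -4)); squared distance = 13

Compute all C(5, 2) = 10 pairwise squared distances (x_i − x_j)² + (y_i − y_j)². The minimum is 13, attained by the pair ((-3, -2), (-6, -4)).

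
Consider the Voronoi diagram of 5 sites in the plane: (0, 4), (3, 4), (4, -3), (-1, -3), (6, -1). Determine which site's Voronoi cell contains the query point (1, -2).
Nearest site = (-1, -3)

The Voronoi cell of site s contains exactly those query points closer to s than to any other site. Compute squared distances from q = (1, -2) to each site:
  (-1 − 1)² + (-3 − -2)² = 5
  (4 − 1)² + (-3 − -2)² = 10
  (6 − 1)² + (-1 − -2)² = 26
  (0 − 1)² + (4 − -2)² = 37
  (3 − 1)² + (4 − -2)² = 40
Minimum is attained by (-1, -3), so q lies in its Voronoi cell.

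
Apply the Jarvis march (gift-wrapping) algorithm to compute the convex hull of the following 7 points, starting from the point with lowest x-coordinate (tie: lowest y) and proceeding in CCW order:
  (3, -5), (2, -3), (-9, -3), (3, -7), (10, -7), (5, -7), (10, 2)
Hull (CCW) = [(-9, -3), (3, -7), (10, -7), (10, 2)]

Jarvis march: at each step, from the current hull vertex p, select the next vertex q as the point such that every other point lies strictly to the left of (or on) the directed line p → q. (Equivalently: for every other point r, the cross product (q − p) × (r − p) ≥ 0.)
Starting point (lowest x, tie lowest y): (-9, -3). Wrap until returning to start. Resulting hull: (-9, -3), (3, -7), (10, -7), (10, 2).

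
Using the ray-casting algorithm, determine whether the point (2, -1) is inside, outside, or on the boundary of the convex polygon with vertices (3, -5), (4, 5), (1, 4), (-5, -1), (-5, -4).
The point (2, -1) lies strictly inside the polygon

Cast a horizontal ray to the right from the query point and count how many polygon edges it crosses (each edge strictly once or zero times, handled with the usual half-open convention). 
Parity of crossings → odd ⇒ inside.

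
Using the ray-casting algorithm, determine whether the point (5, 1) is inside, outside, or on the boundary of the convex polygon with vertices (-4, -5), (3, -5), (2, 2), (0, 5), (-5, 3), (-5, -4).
The point (5, 1) lies strictly outside the polygon

Cast a horizontal ray to the right from the query point and count how many polygon edges it crosses (each edge strictly once or zero times, handled with the usual half-open convention). 
Parity of crossings → even ⇒ outside.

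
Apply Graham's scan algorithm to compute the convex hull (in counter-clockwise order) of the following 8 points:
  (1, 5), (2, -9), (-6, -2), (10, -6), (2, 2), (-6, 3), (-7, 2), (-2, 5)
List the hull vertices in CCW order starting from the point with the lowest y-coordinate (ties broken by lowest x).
Hull (CCW) = [(2, -9), (10, -6), (1, 5), (-2, 5), (-6, 3), (-7, 2), (-6, -2)]

Graham scan procedure:
  1. Find the pivot p₀ = point with lowest y (tie → lowest x): (2, -9).
  2. Sort the remaining points by polar angle around p₀.
  3. Walk through sorted points, maintaining a stack; pop the top while the last three entries make a non-left turn (cross product ≤ 0).
  4. Final stack is the convex hull in CCW order: (2, -9), (10, -6), (1, 5), (-2, 5), (-6, 3), (-7, 2), (-6, -2).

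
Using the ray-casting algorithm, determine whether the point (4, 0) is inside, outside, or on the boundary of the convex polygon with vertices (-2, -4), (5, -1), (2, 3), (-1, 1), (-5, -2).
The point (4, 0) lies strictly inside the polygon

Cast a horizontal ray to the right from the query point and count how many polygon edges it crosses (each edge strictly once or zero times, handled with the usual half-open convention). 
Parity of crossings → odd ⇒ inside.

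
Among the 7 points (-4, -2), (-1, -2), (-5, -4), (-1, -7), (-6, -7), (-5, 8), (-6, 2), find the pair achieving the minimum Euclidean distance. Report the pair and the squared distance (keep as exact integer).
Pair = ((-4, -2), (-5, -4)); squared distance = 5

Compute all C(7, 2) = 21 pairwise squared distances (x_i − x_j)² + (y_i − y_j)². The minimum is 5, attained by the pair ((-4, -2), (-5, -4)).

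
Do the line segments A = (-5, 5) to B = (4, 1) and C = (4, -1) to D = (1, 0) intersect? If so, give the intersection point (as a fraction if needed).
No (intersection of containing lines falls outside at least one segment)

Parametrize and solve: t = 3, s = -6. At least one of these is outside [0, 1], so the segments do not intersect.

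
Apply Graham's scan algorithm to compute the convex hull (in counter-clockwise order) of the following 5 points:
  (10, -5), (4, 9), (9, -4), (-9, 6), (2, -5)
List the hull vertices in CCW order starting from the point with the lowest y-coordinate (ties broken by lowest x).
Hull (CCW) = [(2, -5), (10, -5), (4, 9), (-9, 6)]

Graham scan procedure:
  1. Find the pivot p₀ = point with lowest y (tie → lowest x): (2, -5).
  2. Sort the remaining points by polar angle around p₀.
  3. Walk through sorted points, maintaining a stack; pop the top while the last three entries make a non-left turn (cross product ≤ 0).
  4. Final stack is the convex hull in CCW order: (2, -5), (10, -5), (4, 9), (-9, 6).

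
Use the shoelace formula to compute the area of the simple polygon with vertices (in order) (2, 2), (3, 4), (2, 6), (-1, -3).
Area = 8

Shoelace formula: Area = (1/2) |Σ_i (x_i · y_{i+1} − x_{i+1} · y_i)| (indices mod n). Compute each cross term:
  (2)(4) − (3)(2) = 2
  (3)(6) − (2)(4) = 10
  (2)(-3) − (-1)(6) = 0
  (-1)(2) − (2)(-3) = 4
Sum = 16, so (signed) Area = 16/2 = 8, |Area| = 8.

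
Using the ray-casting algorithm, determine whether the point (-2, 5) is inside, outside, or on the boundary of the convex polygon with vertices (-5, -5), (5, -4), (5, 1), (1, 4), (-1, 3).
The point (-2, 5) lies strictly outside the polygon

Cast a horizontal ray to the right from the query point and count how many polygon edges it crosses (each edge strictly once or zero times, handled with the usual half-open convention). 
Parity of crossings → even ⇒ outside.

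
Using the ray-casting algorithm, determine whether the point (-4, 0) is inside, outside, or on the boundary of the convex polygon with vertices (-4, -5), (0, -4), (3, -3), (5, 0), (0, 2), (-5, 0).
The point (-4, 0) lies strictly inside the polygon

Cast a horizontal ray to the right from the query point and count how many polygon edges it crosses (each edge strictly once or zero times, handled with the usual half-open convention). 
Parity of crossings → odd ⇒ inside.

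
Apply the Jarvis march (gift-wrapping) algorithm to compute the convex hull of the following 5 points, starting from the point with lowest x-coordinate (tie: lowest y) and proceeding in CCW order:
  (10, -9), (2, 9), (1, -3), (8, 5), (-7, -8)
Hull (CCW) = [(-7, -8), (10, -9), (8, 5), (2, 9)]

Jarvis march: at each step, from the current hull vertex p, select the next vertex q as the point such that every other point lies strictly to the left of (or on) the directed line p → q. (Equivalently: for every other point r, the cross product (q − p) × (r − p) ≥ 0.)
Starting point (lowest x, tie lowest y): (-7, -8). Wrap until returning to start. Resulting hull: (-7, -8), (10, -9), (8, 5), (2, 9).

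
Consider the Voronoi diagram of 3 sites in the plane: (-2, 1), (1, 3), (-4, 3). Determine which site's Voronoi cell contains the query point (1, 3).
Nearest site = (1, 3)

The Voronoi cell of site s contains exactly those query points closer to s than to any other site. Compute squared distances from q = (1, 3) to each site:
  (1 − 1)² + (3 − 3)² = 0
  (-2 − 1)² + (1 − 3)² = 13
  (-4 − 1)² + (3 − 3)² = 25
Minimum is attained by (1, 3), so q lies in its Voronoi cell.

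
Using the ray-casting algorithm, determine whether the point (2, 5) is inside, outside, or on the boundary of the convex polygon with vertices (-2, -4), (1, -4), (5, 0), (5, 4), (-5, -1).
The point (2, 5) lies strictly outside the polygon

Cast a horizontal ray to the right from the query point and count how many polygon edges it crosses (each edge strictly once or zero times, handled with the usual half-open convention). 
Parity of crossings → even ⇒ outside.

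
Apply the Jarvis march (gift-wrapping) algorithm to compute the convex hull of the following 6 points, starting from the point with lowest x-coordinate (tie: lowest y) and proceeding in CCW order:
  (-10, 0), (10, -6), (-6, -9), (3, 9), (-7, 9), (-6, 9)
Hull (CCW) = [(-10, 0), (-6, -9), (10, -6), (3, 9), (-7, 9)]

Jarvis march: at each step, from the current hull vertex p, select the next vertex q as the point such that every other point lies strictly to the left of (or on) the directed line p → q. (Equivalently: for every other point r, the cross product (q − p) × (r − p) ≥ 0.)
Starting point (lowest x, tie lowest y): (-10, 0). Wrap until returning to start. Resulting hull: (-10, 0), (-6, -9), (10, -6), (3, 9), (-7, 9).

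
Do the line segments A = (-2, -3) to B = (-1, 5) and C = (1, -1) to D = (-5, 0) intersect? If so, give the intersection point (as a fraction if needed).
Yes; intersection at (-83/49, -27/49) (t = 15/49 on AB, s = 22/49 on CD)

Parametrize AB as A + t(B − A) = (-2 + 1 t, -3 + 8 t) and CD as C + s(D − C) = (1 + -6 s, -1 + 1 s). Solve the linear system for (t, s). Determinant = -49 ≠ 0, so a unique intersection of the containing lines exists. Solution: t = 15/49, s = 22/49 — both in [0, 1], so the segments cross. Intersection point: (-83/49, -27/49).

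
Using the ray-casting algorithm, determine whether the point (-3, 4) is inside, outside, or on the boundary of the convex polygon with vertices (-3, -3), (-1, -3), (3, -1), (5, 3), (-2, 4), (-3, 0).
The point (-3, 4) lies strictly outside the polygon

Cast a horizontal ray to the right from the query point and count how many polygon edges it crosses (each edge strictly once or zero times, handled with the usual half-open convention). 
Parity of crossings → even ⇒ outside.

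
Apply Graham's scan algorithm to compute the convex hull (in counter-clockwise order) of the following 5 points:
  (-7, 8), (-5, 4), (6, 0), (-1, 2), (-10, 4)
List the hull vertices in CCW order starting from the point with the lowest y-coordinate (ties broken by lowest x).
Hull (CCW) = [(6, 0), (-7, 8), (-10, 4)]

Graham scan procedure:
  1. Find the pivot p₀ = point with lowest y (tie → lowest x): (6, 0).
  2. Sort the remaining points by polar angle around p₀.
  3. Walk through sorted points, maintaining a stack; pop the top while the last three entries make a non-left turn (cross product ≤ 0).
  4. Final stack is the convex hull in CCW order: (6, 0), (-7, 8), (-10, 4).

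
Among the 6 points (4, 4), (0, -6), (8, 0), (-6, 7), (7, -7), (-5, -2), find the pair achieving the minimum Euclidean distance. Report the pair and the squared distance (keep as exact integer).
Pair = ((4, 4), (8, 0)); squared distance = 32

Compute all C(6, 2) = 15 pairwise squared distances (x_i − x_j)² + (y_i − y_j)². The minimum is 32, attained by the pair ((4, 4), (8, 0)).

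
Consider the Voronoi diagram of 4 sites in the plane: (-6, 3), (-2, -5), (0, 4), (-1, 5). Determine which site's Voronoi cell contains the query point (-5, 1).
Nearest site = (-6, 3)

The Voronoi cell of site s contains exactly those query points closer to s than to any other site. Compute squared distances from q = (-5, 1) to each site:
  (-6 − -5)² + (3 − 1)² = 5
  (-1 − -5)² + (5 − 1)² = 32
  (0 − -5)² + (4 − 1)² = 34
  (-2 − -5)² + (-5 − 1)² = 45
Minimum is attained by (-6, 3), so q lies in its Voronoi cell.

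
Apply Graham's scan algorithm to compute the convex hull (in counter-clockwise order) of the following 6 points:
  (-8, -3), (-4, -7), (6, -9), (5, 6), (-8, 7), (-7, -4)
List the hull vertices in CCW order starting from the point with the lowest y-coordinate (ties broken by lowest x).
Hull (CCW) = [(6, -9), (5, 6), (-8, 7), (-8, -3), (-4, -7)]

Graham scan procedure:
  1. Find the pivot p₀ = point with lowest y (tie → lowest x): (6, -9).
  2. Sort the remaining points by polar angle around p₀.
  3. Walk through sorted points, maintaining a stack; pop the top while the last three entries make a non-left turn (cross product ≤ 0).
  4. Final stack is the convex hull in CCW order: (6, -9), (5, 6), (-8, 7), (-8, -3), (-4, -7).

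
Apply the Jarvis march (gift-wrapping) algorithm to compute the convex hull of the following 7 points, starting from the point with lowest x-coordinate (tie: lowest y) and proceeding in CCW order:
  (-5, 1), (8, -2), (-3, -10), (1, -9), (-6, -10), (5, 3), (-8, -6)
Hull (CCW) = [(-8, -6), (-6, -10), (-3, -10), (1, -9), (8, -2), (5, 3), (-5, 1)]

Jarvis march: at each step, from the current hull vertex p, select the next vertex q as the point such that every other point lies strictly to the left of (or on) the directed line p → q. (Equivalently: for every other point r, the cross product (q − p) × (r − p) ≥ 0.)
Starting point (lowest x, tie lowest y): (-8, -6). Wrap until returning to start. Resulting hull: (-8, -6), (-6, -10), (-3, -10), (1, -9), (8, -2), (5, 3), (-5, 1).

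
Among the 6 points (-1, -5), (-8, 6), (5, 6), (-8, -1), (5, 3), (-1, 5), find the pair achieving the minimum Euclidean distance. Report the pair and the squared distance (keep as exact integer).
Pair = ((5, 6), (5, 3)); squared distance = 9

Compute all C(6, 2) = 15 pairwise squared distances (x_i − x_j)² + (y_i − y_j)². The minimum is 9, attained by the pair ((5, 6), (5, 3)).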